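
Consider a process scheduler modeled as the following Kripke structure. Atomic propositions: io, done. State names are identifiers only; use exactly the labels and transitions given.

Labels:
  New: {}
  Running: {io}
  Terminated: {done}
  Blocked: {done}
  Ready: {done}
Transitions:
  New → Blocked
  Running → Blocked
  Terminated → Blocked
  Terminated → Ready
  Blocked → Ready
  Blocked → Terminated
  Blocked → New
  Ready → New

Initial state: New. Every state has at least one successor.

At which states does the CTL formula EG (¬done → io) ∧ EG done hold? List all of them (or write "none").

{Terminated, Blocked}

States satisfying ¬done → io: {Running, Terminated, Blocked, Ready}.
States satisfying EG (¬done → io): {Running, Terminated, Blocked}.
States satisfying done: {Terminated, Blocked, Ready}.
States satisfying EG done: {Terminated, Blocked}.
States satisfying EG (¬done → io) ∧ EG done: {Terminated, Blocked}.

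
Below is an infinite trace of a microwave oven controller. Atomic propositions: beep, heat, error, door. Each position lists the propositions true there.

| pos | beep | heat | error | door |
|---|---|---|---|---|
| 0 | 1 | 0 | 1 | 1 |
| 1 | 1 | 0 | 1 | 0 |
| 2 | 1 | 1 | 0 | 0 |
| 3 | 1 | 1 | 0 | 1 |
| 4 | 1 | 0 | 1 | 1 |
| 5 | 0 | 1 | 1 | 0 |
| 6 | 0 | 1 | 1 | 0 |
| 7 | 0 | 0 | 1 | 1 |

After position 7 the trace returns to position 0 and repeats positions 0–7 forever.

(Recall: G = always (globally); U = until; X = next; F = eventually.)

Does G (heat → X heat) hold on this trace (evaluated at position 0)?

No

heat → X heat must hold at every position from 0 onward. It fails at position 3, so G (heat → X heat) is false.
Positions where heat holds: 2, 3, 5, 6.
Check X heat at each: 2→ok, 3→fails, 5→ok, 6→fails.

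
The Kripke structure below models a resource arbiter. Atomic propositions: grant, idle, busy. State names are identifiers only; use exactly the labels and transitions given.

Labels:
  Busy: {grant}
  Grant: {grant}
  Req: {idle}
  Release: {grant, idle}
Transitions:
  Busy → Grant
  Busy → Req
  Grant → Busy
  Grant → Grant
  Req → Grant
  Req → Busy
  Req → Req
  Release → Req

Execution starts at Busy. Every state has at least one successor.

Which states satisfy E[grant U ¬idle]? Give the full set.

{Busy, Grant}

States satisfying grant: {Busy, Grant, Release}.
States satisfying ¬idle: {Busy, Grant}.
States satisfying E[grant U ¬idle]: {Busy, Grant}.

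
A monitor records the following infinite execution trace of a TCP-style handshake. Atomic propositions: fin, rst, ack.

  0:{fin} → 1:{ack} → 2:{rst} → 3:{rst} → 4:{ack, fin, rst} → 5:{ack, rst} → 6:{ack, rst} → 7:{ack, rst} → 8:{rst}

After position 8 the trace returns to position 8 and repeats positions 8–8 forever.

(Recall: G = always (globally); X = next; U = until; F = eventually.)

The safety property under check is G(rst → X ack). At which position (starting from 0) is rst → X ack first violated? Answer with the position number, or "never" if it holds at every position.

2

Check rst → X ack at each position in order: 0 ✓, 1 ✓.
At position 2 the labels are {rst} and the next position 3 has {rst}, so rst → X ack is false there. This is the first violation.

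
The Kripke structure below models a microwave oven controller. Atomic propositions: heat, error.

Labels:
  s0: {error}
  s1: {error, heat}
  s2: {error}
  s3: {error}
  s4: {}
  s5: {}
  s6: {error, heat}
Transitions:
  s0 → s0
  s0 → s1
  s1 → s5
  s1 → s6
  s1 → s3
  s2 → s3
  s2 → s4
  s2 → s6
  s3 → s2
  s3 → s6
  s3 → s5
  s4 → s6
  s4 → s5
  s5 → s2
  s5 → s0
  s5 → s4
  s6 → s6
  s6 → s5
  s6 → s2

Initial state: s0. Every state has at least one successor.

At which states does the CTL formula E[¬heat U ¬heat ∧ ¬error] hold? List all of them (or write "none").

States satisfying ¬heat: {s0, s2, s3, s4, s5}.
States satisfying ¬heat ∧ ¬error: {s4, s5}.
States satisfying E[¬heat U ¬heat ∧ ¬error]: {s2, s3, s4, s5}.

{s2, s3, s4, s5}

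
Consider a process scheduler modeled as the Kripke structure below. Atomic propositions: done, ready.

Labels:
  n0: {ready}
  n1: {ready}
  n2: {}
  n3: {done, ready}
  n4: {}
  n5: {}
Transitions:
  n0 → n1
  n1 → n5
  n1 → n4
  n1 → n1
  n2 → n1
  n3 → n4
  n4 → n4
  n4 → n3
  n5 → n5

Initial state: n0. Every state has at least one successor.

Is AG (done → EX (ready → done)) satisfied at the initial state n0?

Satisfied

States satisfying done → EX (ready → done): {n0, n1, n2, n3, n4, n5}.
States satisfying AG (done → EX (ready → done)): {n0, n1, n2, n3, n4, n5}.
Every state reachable from n0 satisfies done → EX (ready → done).
n0 ∈ Sat(AG (done → EX (ready → done))).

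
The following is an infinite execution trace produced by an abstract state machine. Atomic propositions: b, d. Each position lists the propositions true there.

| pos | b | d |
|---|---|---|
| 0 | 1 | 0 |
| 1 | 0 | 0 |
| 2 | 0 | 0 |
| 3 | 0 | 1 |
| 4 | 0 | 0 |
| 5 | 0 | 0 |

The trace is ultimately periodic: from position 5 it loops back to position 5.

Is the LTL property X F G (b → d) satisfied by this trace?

The position after 0 is 1; F G (b → d) is true there.

Satisfied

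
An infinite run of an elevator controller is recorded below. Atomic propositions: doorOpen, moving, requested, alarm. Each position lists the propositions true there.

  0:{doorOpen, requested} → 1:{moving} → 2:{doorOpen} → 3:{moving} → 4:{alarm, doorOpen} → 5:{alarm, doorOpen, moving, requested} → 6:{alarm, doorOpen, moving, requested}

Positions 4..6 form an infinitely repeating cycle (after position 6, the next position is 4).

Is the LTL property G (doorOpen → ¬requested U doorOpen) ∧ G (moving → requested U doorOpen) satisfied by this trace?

Violated

doorOpen → ¬requested U doorOpen holds at every position 0..6, and those are all positions ever visited, so G (doorOpen → ¬requested U doorOpen) holds.
Positions where doorOpen holds: 0, 2, 4, 5, 6.
Check ¬requested U doorOpen at each: 0→ok, 2→ok, 4→ok, 5→ok, 6→ok.
moving → requested U doorOpen must hold at every position from 0 onward. It fails at position 1, so G (moving → requested U doorOpen) is false.
Positions where moving holds: 1, 3, 5, 6.
Check requested U doorOpen at each: 1→fails, 3→fails, 5→ok, 6→ok.
At position 0: G (doorOpen → ¬requested U doorOpen) is true; G (moving → requested U doorOpen) is false; so G (doorOpen → ¬requested U doorOpen) ∧ G (moving → requested U doorOpen) is false.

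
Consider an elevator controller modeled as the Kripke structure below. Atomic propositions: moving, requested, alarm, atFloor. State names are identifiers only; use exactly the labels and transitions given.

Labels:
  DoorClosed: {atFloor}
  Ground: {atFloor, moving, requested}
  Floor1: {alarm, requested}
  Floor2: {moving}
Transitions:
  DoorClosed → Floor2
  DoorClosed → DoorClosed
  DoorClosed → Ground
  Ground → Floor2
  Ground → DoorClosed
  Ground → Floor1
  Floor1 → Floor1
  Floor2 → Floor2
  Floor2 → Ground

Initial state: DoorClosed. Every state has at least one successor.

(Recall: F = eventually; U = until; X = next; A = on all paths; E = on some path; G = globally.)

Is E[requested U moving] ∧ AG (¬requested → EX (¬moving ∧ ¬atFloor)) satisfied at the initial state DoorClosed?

Does not hold

States satisfying requested: {Ground, Floor1}.
States satisfying moving: {Ground, Floor2}.
States satisfying E[requested U moving]: {Ground, Floor2}.
States satisfying ¬requested → EX (¬moving ∧ ¬atFloor): {Ground, Floor1}.
States satisfying AG (¬requested → EX (¬moving ∧ ¬atFloor)): {Floor1}.
States satisfying E[requested U moving] ∧ AG (¬requested → EX (¬moving ∧ ¬atFloor)): ∅.
DoorClosed ∉ Sat(E[requested U moving] ∧ AG (¬requested → EX (¬moving ∧ ¬atFloor))).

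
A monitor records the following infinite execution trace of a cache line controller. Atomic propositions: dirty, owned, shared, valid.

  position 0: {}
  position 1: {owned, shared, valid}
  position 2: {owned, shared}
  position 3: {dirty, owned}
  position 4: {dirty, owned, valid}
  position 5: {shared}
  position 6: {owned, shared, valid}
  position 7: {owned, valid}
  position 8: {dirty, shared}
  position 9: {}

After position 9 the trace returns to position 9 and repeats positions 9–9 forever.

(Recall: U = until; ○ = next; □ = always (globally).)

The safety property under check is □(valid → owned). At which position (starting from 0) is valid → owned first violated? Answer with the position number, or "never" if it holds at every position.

never

valid → owned holds at every position 0..9, and those are all the positions the trace ever visits, so the invariant □(valid → owned) is never violated.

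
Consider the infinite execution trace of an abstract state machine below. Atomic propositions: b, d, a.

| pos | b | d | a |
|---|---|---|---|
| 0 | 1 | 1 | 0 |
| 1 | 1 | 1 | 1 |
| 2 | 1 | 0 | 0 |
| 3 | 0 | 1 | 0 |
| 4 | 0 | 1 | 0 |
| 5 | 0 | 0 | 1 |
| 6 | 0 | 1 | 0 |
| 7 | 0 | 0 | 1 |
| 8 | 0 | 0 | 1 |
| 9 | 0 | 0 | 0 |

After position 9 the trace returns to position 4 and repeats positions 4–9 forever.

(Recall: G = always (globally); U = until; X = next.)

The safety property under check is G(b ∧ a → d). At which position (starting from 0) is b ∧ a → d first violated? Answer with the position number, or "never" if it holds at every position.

never

b ∧ a → d holds at every position 0..9, and those are all the positions the trace ever visits, so the invariant G(b ∧ a → d) is never violated.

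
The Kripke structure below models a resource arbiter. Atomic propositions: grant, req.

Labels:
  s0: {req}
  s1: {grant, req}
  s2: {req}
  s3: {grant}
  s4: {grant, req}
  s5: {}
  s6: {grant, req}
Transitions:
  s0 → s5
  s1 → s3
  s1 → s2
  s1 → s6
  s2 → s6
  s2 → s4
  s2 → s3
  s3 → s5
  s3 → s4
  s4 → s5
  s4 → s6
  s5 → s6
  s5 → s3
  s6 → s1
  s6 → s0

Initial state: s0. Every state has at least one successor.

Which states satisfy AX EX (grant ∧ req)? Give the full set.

States satisfying EX (grant ∧ req): {s1, s2, s3, s4, s5, s6}.
States satisfying AX EX (grant ∧ req): {s0, s1, s2, s3, s4, s5}.

{s0, s1, s2, s3, s4, s5}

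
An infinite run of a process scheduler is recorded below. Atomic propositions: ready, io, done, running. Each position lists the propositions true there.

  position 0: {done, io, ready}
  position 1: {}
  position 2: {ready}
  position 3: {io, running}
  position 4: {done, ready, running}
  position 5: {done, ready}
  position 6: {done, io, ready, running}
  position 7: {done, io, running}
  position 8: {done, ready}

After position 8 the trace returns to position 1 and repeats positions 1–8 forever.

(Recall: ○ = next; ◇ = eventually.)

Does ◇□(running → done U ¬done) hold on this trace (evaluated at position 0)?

Satisfied

□(running → done U ¬done) holds at position 0, which is reachable from 0, so ◇□(running → done U ¬done) holds.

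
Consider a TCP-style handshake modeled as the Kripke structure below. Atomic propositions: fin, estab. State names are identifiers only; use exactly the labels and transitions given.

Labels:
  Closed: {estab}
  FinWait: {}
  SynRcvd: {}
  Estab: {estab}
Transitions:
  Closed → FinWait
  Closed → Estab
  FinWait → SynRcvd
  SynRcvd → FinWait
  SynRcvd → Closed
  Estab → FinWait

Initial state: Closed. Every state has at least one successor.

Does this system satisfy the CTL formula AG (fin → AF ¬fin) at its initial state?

Satisfied

States satisfying fin → AF ¬fin: {Closed, FinWait, SynRcvd, Estab}.
States satisfying AG (fin → AF ¬fin): {Closed, FinWait, SynRcvd, Estab}.
Every state reachable from Closed satisfies fin → AF ¬fin.
Closed ∈ Sat(AG (fin → AF ¬fin)).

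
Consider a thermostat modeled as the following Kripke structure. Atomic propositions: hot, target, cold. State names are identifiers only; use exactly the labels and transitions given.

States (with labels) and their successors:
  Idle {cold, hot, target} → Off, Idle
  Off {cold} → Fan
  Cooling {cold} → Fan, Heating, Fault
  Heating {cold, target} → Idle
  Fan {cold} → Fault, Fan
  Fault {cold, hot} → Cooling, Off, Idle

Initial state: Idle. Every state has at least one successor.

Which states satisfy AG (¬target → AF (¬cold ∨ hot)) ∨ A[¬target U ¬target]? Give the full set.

States satisfying ¬target → AF (¬cold ∨ hot): {Idle, Heating, Fault}.
States satisfying AG (¬target → AF (¬cold ∨ hot)): ∅.
States satisfying ¬target: {Off, Cooling, Fan, Fault}.
States satisfying A[¬target U ¬target]: {Off, Cooling, Fan, Fault}.
States satisfying AG (¬target → AF (¬cold ∨ hot)) ∨ A[¬target U ¬target]: {Off, Cooling, Fan, Fault}.

{Off, Cooling, Fan, Fault}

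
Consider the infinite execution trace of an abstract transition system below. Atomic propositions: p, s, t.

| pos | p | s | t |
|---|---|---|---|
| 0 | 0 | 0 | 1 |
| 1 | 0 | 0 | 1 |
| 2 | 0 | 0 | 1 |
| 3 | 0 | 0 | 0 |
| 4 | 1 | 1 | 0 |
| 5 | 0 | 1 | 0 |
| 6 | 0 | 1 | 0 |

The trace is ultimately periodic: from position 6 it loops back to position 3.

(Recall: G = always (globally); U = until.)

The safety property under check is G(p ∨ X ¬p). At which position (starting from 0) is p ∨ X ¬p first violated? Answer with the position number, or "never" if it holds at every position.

Check p ∨ X ¬p at each position in order: 0 ✓, 1 ✓, 2 ✓.
At position 3 the labels are {} and the next position 4 has {p, s}, so p ∨ X ¬p is false there. This is the first violation.

3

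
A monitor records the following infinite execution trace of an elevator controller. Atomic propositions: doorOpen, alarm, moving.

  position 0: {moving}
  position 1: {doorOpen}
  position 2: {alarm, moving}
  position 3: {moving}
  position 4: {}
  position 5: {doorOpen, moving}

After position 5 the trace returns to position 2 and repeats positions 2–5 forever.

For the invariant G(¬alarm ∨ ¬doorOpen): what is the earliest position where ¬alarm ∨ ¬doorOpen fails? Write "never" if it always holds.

never

¬alarm ∨ ¬doorOpen holds at every position 0..5, and those are all the positions the trace ever visits, so the invariant G(¬alarm ∨ ¬doorOpen) is never violated.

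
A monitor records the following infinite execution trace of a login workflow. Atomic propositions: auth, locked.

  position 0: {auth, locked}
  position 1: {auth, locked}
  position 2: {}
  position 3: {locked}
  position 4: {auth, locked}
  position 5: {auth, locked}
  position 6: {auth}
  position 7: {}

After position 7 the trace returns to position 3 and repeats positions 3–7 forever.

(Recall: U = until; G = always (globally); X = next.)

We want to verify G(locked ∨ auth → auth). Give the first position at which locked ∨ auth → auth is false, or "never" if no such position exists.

3

Check locked ∨ auth → auth at each position in order: 0 ✓, 1 ✓, 2 ✓.
At position 3 the labels are {locked}, so locked ∨ auth → auth is false there. This is the first violation.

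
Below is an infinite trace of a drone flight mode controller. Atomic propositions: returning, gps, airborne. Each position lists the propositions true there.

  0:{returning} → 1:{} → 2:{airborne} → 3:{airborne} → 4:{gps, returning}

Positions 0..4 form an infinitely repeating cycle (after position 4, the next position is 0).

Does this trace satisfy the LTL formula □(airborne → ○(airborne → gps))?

airborne → ○(airborne → gps) must hold at every position from 0 onward. It fails at position 2, so □(airborne → ○(airborne → gps)) is false.
Positions where airborne holds: 2, 3.
Check ○(airborne → gps) at each: 2→fails, 3→ok.

Does not hold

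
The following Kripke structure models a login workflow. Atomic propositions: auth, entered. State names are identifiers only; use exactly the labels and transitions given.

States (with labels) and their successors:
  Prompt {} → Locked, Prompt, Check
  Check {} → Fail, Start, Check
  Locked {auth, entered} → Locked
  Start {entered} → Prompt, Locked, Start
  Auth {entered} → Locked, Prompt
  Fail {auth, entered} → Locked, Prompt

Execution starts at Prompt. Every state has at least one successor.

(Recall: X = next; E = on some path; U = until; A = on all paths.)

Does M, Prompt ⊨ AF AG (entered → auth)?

States satisfying AG (entered → auth): {Locked}.
States satisfying AF AG (entered → auth): {Locked}.
There is a path from Prompt along which AG (entered → auth) never holds.
Prompt ∉ Sat(AF AG (entered → auth)).

Violated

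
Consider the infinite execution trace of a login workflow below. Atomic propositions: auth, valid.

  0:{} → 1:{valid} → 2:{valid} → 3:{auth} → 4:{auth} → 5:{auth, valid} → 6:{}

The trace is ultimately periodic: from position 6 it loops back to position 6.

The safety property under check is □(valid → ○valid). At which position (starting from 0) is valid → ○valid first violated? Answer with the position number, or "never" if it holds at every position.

Check valid → ○valid at each position in order: 0 ✓, 1 ✓.
At position 2 the labels are {valid} and the next position 3 has {auth}, so valid → ○valid is false there. This is the first violation.

2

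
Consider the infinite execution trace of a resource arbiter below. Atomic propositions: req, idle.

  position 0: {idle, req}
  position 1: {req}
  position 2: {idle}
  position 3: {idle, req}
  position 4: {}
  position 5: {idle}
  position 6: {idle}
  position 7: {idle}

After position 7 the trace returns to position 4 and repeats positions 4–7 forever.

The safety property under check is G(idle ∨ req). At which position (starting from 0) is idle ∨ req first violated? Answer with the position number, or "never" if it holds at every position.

Check idle ∨ req at each position in order: 0 ✓, 1 ✓, 2 ✓, 3 ✓.
At position 4 the labels are {}, so idle ∨ req is false there. This is the first violation.

4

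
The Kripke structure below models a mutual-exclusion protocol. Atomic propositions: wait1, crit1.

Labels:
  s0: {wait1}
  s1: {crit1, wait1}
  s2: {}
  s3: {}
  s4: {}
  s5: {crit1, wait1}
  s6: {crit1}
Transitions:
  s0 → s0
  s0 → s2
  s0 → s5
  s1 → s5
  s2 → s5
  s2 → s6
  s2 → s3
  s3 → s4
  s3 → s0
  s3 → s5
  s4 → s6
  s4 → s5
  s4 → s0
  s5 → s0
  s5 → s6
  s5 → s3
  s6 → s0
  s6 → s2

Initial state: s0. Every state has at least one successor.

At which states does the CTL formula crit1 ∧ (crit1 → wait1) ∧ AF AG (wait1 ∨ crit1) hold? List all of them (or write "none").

States satisfying crit1 → wait1: {s0, s1, s2, s3, s4, s5}.
States satisfying crit1 ∧ (crit1 → wait1): {s1, s5}.
States satisfying AG (wait1 ∨ crit1): ∅.
States satisfying AF AG (wait1 ∨ crit1): ∅.
States satisfying crit1 ∧ (crit1 → wait1) ∧ AF AG (wait1 ∨ crit1): ∅.

none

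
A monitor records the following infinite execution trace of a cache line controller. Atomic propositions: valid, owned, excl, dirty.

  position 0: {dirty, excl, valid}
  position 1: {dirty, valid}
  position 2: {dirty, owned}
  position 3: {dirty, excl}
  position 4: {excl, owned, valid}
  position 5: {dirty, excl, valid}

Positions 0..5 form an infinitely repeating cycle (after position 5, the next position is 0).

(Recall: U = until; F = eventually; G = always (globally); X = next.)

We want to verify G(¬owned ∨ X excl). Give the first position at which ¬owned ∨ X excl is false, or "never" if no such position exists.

never

¬owned ∨ X excl holds at every position 0..5, and those are all the positions the trace ever visits, so the invariant G(¬owned ∨ X excl) is never violated.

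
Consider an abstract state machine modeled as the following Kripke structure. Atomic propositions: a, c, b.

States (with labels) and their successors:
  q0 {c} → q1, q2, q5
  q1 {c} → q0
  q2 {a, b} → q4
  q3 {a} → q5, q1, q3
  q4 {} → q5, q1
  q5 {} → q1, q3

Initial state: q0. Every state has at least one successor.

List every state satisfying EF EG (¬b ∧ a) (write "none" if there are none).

{q0, q1, q2, q3, q4, q5}

States satisfying EG (¬b ∧ a): {q3}.
States satisfying EF EG (¬b ∧ a): {q0, q1, q2, q3, q4, q5}.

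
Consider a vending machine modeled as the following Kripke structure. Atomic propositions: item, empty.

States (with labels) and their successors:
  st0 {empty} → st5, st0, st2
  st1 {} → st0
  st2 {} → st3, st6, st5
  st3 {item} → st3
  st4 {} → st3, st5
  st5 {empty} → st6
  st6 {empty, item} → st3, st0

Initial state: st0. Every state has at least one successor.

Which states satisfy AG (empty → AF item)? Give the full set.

States satisfying empty → AF item: {st1, st2, st3, st4, st5, st6}.
States satisfying AG (empty → AF item): {st3}.

{st3}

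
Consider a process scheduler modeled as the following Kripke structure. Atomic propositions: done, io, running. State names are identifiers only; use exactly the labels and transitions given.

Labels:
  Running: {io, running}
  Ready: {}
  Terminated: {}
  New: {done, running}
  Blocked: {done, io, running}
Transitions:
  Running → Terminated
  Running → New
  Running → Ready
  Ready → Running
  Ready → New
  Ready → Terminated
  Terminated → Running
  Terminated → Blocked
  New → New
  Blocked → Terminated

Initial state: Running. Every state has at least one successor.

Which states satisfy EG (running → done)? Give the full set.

{Ready, Terminated, New, Blocked}

States satisfying running → done: {Ready, Terminated, New, Blocked}.
States satisfying EG (running → done): {Ready, Terminated, New, Blocked}.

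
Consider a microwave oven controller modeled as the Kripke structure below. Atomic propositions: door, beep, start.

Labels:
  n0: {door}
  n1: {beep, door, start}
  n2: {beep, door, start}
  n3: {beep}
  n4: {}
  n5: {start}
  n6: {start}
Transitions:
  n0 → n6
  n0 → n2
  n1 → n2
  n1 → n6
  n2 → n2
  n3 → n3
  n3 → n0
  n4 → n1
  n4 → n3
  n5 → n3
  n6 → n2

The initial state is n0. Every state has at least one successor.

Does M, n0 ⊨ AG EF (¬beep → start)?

Yes

States satisfying EF (¬beep → start): {n0, n1, n2, n3, n4, n5, n6}.
States satisfying AG EF (¬beep → start): {n0, n1, n2, n3, n4, n5, n6}.
Every state reachable from n0 satisfies EF (¬beep → start).
n0 ∈ Sat(AG EF (¬beep → start)).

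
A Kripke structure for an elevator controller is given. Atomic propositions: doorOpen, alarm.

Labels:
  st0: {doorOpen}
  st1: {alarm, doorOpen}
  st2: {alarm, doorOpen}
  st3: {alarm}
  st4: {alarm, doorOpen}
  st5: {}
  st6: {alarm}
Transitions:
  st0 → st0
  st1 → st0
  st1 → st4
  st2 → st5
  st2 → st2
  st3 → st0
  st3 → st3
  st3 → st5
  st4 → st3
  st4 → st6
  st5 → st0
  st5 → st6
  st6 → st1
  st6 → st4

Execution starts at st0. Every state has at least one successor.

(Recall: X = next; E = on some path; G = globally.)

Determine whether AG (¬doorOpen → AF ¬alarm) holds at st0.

States satisfying ¬doorOpen → AF ¬alarm: {st0, st1, st2, st4, st5}.
States satisfying AG (¬doorOpen → AF ¬alarm): {st0}.
Every state reachable from st0 satisfies ¬doorOpen → AF ¬alarm.
st0 ∈ Sat(AG (¬doorOpen → AF ¬alarm)).

Yes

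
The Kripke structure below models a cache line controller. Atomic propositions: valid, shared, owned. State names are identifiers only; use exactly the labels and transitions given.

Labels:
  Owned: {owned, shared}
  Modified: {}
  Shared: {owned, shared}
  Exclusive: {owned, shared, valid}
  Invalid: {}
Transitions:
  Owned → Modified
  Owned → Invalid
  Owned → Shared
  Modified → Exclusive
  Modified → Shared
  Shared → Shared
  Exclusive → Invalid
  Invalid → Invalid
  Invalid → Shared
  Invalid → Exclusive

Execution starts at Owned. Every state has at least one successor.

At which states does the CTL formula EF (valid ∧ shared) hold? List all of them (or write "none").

{Owned, Modified, Exclusive, Invalid}

States satisfying valid ∧ shared: {Exclusive}.
States satisfying EF (valid ∧ shared): {Owned, Modified, Exclusive, Invalid}.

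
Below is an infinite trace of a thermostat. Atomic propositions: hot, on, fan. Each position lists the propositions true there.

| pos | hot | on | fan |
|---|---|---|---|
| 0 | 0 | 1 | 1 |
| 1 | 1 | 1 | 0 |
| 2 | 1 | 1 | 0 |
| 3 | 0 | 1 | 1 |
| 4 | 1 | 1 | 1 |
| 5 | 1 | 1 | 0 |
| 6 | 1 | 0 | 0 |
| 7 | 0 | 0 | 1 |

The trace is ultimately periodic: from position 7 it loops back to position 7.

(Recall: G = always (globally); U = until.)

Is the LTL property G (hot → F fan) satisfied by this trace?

hot → F fan holds at every position 0..7, and those are all positions ever visited, so G (hot → F fan) holds.
Positions where hot holds: 1, 2, 4, 5, 6.
Check F fan at each: 1→ok, 2→ok, 4→ok, 5→ok, 6→ok.

Yes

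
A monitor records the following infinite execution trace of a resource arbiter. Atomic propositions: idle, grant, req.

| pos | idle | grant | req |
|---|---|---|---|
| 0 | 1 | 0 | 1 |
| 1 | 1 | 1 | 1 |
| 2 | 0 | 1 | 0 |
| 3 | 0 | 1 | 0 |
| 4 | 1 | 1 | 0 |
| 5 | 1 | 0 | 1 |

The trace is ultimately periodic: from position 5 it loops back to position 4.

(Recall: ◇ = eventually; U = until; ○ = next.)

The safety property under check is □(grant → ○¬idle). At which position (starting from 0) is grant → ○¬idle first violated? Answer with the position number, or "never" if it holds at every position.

Check grant → ○¬idle at each position in order: 0 ✓, 1 ✓, 2 ✓.
At position 3 the labels are {grant} and the next position 4 has {grant, idle}, so grant → ○¬idle is false there. This is the first violation.

3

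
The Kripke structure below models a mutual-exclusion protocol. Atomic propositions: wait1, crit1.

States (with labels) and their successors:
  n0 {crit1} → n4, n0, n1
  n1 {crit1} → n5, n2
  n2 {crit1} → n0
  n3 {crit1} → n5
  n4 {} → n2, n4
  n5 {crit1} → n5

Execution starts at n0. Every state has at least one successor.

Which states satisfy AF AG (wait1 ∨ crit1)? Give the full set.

States satisfying AG (wait1 ∨ crit1): {n3, n5}.
States satisfying AF AG (wait1 ∨ crit1): {n3, n5}.

{n3, n5}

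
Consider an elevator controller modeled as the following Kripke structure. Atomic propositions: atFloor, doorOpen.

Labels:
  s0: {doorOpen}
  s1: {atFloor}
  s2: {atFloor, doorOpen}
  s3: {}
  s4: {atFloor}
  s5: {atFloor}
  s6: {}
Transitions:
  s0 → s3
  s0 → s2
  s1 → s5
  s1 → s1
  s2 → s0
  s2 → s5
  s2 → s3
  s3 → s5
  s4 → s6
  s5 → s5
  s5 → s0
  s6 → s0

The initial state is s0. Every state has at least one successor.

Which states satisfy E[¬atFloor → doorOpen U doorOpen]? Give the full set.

{s0, s1, s2, s5}

States satisfying ¬atFloor → doorOpen: {s0, s1, s2, s4, s5}.
States satisfying doorOpen: {s0, s2}.
States satisfying E[¬atFloor → doorOpen U doorOpen]: {s0, s1, s2, s5}.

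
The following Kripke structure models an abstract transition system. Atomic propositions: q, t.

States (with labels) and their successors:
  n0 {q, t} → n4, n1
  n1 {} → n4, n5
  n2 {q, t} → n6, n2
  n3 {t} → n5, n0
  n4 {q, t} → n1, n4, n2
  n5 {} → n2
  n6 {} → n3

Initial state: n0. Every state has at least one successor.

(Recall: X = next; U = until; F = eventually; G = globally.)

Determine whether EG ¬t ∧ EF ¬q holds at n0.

States satisfying ¬t: {n1, n5, n6}.
States satisfying EG ¬t: ∅.
States satisfying ¬q: {n1, n3, n5, n6}.
States satisfying EF ¬q: {n0, n1, n2, n3, n4, n5, n6}.
States satisfying EG ¬t ∧ EF ¬q: ∅.
n0 ∉ Sat(EG ¬t ∧ EF ¬q).

Violated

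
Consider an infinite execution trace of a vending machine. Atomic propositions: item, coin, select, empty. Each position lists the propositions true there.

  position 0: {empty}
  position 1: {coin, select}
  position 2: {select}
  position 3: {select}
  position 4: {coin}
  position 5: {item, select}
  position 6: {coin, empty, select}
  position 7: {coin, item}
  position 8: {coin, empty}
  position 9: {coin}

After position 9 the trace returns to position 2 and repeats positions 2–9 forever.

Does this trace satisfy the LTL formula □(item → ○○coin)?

item → ○○coin holds at every position 0..9, and those are all positions ever visited, so □(item → ○○coin) holds.
Positions where item holds: 5, 7.
Check ○○coin at each: 5→ok, 7→ok.

Holds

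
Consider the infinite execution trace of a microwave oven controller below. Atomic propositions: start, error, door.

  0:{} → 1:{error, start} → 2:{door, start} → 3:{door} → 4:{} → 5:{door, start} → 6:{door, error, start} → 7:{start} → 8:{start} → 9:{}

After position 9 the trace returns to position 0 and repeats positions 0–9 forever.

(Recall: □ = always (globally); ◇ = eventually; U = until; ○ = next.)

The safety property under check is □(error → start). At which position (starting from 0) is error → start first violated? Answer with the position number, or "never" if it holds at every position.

never

error → start holds at every position 0..9, and those are all the positions the trace ever visits, so the invariant □(error → start) is never violated.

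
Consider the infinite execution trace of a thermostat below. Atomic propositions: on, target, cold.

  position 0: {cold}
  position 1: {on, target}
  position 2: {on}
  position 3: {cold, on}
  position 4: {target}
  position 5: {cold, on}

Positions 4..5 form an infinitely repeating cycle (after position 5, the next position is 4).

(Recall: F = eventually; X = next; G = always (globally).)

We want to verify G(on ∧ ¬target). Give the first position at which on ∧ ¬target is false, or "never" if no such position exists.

At position 0 the labels are {cold}, so on ∧ ¬target is false there. This is the first violation.

0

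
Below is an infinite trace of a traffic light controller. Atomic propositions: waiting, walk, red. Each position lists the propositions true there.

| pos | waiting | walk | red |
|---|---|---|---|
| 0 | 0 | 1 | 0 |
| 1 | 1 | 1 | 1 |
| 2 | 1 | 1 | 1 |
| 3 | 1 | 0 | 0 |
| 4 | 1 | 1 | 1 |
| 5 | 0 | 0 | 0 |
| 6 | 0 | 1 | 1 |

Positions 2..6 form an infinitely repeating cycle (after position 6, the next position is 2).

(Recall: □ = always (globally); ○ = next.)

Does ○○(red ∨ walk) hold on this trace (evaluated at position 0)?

The position after 0 is 1; ○(red ∨ walk) is true there.

Holds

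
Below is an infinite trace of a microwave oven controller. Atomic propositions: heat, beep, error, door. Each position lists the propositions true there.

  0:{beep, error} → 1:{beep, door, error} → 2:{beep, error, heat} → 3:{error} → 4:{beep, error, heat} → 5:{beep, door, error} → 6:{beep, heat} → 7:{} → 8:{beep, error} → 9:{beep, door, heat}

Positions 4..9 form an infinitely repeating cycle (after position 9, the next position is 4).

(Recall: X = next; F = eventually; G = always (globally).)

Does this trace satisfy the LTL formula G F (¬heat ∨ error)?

F (¬heat ∨ error) holds at every position 0..9, and those are all positions ever visited, so G F (¬heat ∨ error) holds.

Satisfied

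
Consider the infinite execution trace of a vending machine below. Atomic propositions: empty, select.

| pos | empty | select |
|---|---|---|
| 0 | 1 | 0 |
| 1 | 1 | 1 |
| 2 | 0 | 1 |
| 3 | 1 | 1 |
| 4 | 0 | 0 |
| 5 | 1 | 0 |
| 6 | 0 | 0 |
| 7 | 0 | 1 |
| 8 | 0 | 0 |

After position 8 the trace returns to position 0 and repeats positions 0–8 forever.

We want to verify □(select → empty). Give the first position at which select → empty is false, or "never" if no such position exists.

Check select → empty at each position in order: 0 ✓, 1 ✓.
At position 2 the labels are {select}, so select → empty is false there. This is the first violation.

2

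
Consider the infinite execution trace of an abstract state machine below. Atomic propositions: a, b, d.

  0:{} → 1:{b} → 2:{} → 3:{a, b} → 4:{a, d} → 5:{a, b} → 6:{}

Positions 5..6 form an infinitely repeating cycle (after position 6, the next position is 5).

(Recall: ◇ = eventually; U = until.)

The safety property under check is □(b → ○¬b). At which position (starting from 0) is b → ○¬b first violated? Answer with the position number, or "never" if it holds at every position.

b → ○¬b holds at every position 0..6, and those are all the positions the trace ever visits, so the invariant □(b → ○¬b) is never violated.

never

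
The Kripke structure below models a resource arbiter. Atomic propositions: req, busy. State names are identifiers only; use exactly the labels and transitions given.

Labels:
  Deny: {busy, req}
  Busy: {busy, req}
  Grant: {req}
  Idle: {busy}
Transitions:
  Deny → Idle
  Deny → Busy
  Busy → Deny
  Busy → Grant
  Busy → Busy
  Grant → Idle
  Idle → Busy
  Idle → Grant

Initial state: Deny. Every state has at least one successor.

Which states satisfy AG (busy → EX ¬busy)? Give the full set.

none

States satisfying busy → EX ¬busy: {Busy, Grant, Idle}.
States satisfying AG (busy → EX ¬busy): ∅.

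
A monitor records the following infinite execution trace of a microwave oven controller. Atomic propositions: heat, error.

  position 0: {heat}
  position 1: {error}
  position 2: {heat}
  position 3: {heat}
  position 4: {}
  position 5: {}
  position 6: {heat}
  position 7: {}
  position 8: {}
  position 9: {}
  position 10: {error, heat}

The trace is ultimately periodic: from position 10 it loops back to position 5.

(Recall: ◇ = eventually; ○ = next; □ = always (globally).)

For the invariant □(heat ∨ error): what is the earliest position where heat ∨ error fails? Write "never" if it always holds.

Check heat ∨ error at each position in order: 0 ✓, 1 ✓, 2 ✓, 3 ✓.
At position 4 the labels are {}, so heat ∨ error is false there. This is the first violation.

4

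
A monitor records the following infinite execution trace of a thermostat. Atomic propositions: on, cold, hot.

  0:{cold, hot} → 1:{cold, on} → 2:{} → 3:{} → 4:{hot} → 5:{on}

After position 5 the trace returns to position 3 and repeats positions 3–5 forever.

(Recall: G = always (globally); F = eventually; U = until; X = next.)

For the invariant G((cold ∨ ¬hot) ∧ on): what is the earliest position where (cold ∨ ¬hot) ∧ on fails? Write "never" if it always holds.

At position 0 the labels are {cold, hot}, so (cold ∨ ¬hot) ∧ on is false there. This is the first violation.

0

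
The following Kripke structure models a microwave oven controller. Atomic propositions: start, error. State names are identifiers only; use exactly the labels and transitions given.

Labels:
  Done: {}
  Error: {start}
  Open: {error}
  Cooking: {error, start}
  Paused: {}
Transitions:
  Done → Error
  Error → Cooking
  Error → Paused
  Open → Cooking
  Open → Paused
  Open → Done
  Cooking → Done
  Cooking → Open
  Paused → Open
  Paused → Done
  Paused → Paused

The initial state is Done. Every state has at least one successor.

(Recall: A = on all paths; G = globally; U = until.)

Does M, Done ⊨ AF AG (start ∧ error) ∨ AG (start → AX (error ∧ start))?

States satisfying AG (start ∧ error): ∅.
States satisfying AF AG (start ∧ error): ∅.
States satisfying start → AX (error ∧ start): {Done, Open, Paused}.
States satisfying AG (start → AX (error ∧ start)): ∅.
States satisfying AF AG (start ∧ error) ∨ AG (start → AX (error ∧ start)): ∅.
Done ∉ Sat(AF AG (start ∧ error) ∨ AG (start → AX (error ∧ start))).

No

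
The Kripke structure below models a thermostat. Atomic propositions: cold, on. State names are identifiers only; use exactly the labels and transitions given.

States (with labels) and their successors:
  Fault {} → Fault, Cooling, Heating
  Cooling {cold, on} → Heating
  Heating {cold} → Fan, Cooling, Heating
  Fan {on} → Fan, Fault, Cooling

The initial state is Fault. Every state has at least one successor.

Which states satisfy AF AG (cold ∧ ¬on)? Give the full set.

none

States satisfying AG (cold ∧ ¬on): ∅.
States satisfying AF AG (cold ∧ ¬on): ∅.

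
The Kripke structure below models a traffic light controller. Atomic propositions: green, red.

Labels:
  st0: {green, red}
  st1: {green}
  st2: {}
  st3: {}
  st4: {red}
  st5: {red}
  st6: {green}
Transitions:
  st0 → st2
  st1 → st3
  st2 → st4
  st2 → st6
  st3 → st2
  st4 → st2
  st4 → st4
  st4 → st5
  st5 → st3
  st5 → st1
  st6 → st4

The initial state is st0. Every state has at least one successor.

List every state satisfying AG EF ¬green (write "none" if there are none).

{st0, st1, st2, st3, st4, st5, st6}

States satisfying EF ¬green: {st0, st1, st2, st3, st4, st5, st6}.
States satisfying AG EF ¬green: {st0, st1, st2, st3, st4, st5, st6}.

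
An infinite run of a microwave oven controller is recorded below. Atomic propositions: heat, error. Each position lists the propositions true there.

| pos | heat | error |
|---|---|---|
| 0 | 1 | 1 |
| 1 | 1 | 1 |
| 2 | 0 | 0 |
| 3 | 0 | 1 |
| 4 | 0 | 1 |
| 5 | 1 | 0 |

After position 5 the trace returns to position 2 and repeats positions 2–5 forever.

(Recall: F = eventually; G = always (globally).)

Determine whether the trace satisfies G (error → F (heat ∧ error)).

error → F (heat ∧ error) must hold at every position from 0 onward. It fails at position 3, so G (error → F (heat ∧ error)) is false.
Positions where error holds: 0, 1, 3, 4.
Check F (heat ∧ error) at each: 0→ok, 1→ok, 3→fails, 4→fails.

Violated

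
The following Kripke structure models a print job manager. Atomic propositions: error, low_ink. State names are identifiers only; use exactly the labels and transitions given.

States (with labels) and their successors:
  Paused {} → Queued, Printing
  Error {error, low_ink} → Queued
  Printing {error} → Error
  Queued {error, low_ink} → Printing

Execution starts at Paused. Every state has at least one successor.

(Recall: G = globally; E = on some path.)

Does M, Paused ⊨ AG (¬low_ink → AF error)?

Yes

States satisfying ¬low_ink → AF error: {Paused, Error, Printing, Queued}.
States satisfying AG (¬low_ink → AF error): {Paused, Error, Printing, Queued}.
Every state reachable from Paused satisfies ¬low_ink → AF error.
Paused ∈ Sat(AG (¬low_ink → AF error)).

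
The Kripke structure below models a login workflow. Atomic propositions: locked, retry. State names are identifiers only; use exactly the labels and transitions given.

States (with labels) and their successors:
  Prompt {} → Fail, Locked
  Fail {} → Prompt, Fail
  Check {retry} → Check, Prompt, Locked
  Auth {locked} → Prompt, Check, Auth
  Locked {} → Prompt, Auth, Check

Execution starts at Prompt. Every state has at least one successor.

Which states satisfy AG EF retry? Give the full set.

{Prompt, Fail, Check, Auth, Locked}

States satisfying EF retry: {Prompt, Fail, Check, Auth, Locked}.
States satisfying AG EF retry: {Prompt, Fail, Check, Auth, Locked}.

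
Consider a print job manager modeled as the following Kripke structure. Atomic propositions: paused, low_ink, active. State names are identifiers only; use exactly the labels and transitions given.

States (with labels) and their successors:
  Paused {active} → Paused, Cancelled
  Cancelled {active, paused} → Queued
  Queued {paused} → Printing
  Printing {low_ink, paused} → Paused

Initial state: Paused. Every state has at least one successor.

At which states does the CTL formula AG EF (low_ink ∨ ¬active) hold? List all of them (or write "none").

{Paused, Cancelled, Queued, Printing}

States satisfying EF (low_ink ∨ ¬active): {Paused, Cancelled, Queued, Printing}.
States satisfying AG EF (low_ink ∨ ¬active): {Paused, Cancelled, Queued, Printing}.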